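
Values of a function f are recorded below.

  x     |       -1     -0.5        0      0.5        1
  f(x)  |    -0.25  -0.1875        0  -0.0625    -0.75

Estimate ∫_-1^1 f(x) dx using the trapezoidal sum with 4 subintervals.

Δx = 0.5.
T_4 = (0.5/2)·[(-0.25) + 2·(-0.1875) + 2·0 + 2·(-0.0625) + (-0.75)] = -0.375.

-0.375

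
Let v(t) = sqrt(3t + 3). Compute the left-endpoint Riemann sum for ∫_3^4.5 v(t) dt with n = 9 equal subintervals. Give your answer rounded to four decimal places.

Δt = (4.5 − 3)/9 = 1/6.
Left endpoints: 3, 19/6, 10/3, 3.5, 11/3, 23/6, 4, 25/6, 13/3.
v(3) ≈ 3.4641, v(19/6) ≈ 3.5355, v(10/3) ≈ 3.6056, v(3.5) ≈ 3.6742, v(11/3) ≈ 3.7417, v(23/6) ≈ 3.8079, v(4) ≈ 3.8730, v(25/6) ≈ 3.9370, v(13/3) ≈ 4.0000.
Sum = Δt · [v(3) + v(19/6) + v(10/3) + ...].
Sum ≈ 5.6065.

5.6065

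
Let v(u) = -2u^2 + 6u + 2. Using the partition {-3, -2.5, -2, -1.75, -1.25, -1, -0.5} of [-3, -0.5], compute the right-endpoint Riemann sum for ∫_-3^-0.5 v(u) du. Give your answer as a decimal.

Subinterval widths: 0.5, 0.5, 0.25, 0.5, 0.25, 0.5.
Right endpoints: -2.5, -2, -1.75, -1.25, -1, -0.5.
v(-2.5) = -25.5, v(-2) = -18, v(-1.75) = -14.625, v(-1.25) = -8.625, v(-1) = -6, v(-0.5) = -1.5.
Sum = Σ Δu_i · v(u_i).
Sum = -31.96875.

-31.96875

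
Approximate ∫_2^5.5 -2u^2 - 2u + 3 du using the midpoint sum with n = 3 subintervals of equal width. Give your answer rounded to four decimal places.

-120.5394

Δu = (5.5 − 2)/3 = 7/6.
Midpoints: 31/12, 3.75, 59/12.
f(31/12) = -1117/72, f(3.75) = -32.625, f(59/12) = -3973/72.
Sum = Δu · [f(31/12) + f(3.75) + f(59/12)].
Sum ≈ -120.5394.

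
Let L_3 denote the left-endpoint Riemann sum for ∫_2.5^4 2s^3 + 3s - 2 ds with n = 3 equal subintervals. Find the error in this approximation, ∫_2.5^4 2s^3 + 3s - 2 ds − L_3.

24.09375

Exact integral: ∫_2.5^4 f(s) ds = 120.09375.
L_3 = 96.
Error = 120.09375 − 96 = 24.09375.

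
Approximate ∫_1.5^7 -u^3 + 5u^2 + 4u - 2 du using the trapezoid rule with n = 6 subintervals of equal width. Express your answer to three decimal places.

Δu = (7 − 1.5)/6 = 11/12.
f(1.5) = 11.875, f(29/12) = 39319/1728, f(10/3) = 806/27, f(4.25) = 28.546875, f(31/6) = 3071/216, f(73/12) = -30685/1728, f(7) = -72.
T_6 = (Δu/2)·[f(u_0) + 2f(u_1) + ... + 2f(u_{5}) + f(u_6)].
Sum ≈ 43.588.

43.588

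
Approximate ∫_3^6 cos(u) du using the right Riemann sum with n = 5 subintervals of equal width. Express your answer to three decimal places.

0.177

Δu = (6 − 3)/5 = 0.6.
Right endpoints: 3.6, 4.2, 4.8, 5.4, 6.
f(3.6) ≈ -0.897, f(4.2) ≈ -0.490, f(4.8) ≈ 0.087, f(5.4) ≈ 0.635, f(6) ≈ 0.960.
Sum = Δu · [f(3.6) + f(4.2) + f(4.8) + f(5.4) + f(6)].
Sum ≈ 0.177.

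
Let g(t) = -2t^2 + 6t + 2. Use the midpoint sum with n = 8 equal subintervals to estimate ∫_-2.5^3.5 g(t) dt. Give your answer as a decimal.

Δt = (3.5 − (-2.5))/8 = 0.75.
Midpoints: -2.125, -1.375, -0.625, 0.125, 0.875, 1.625, 2.375, 3.125.
g(-2.125) = -19.78125, g(-1.375) = -10.03125, g(-0.625) = -2.53125, g(0.125) = 2.71875, g(0.875) = 5.71875, g(1.625) = 6.46875, g(2.375) = 4.96875, g(3.125) = 1.21875.
Sum = Δt · [g(-2.125) + g(-1.375) + g(-0.625) + ...].
Sum = -8.4375.

-8.4375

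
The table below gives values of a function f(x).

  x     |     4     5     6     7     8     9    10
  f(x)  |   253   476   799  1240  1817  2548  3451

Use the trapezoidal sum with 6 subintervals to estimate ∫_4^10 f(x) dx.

Δx = 1.
T_6 = (1/2)·[253 + 2·476 + 2·799 + 2·1240 + 2·1817 + 2·2548 + 3451] = 8732.

8732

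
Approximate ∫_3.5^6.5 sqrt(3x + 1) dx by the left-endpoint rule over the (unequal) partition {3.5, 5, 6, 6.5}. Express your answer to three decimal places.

Subinterval widths: 1.5, 1, 0.5.
Left endpoints: 3.5, 5, 6.
f(3.5) ≈ 3.391, f(5) ≈ 4.000, f(6) ≈ 4.359.
Sum = Σ Δx_i · f(x_i).
Sum ≈ 11.266.

11.266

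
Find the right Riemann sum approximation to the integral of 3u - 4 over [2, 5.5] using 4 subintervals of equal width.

Δu = (5.5 − 2)/4 = 0.875.
Right endpoints: 2.875, 3.75, 4.625, 5.5.
f(2.875) = 4.625, f(3.75) = 7.25, f(4.625) = 9.875, f(5.5) = 12.5.
Sum = Δu · [f(2.875) + f(3.75) + f(4.625) + f(5.5)].
Sum = 29.96875.

29.96875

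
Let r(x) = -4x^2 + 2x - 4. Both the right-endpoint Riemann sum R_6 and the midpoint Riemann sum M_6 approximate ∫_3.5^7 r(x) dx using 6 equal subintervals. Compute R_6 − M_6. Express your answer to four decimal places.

-42.0243

R_6 ≈ -419.043981.
M_6 ≈ -377.019676.
R_6 − M_6 ≈ -42.0243.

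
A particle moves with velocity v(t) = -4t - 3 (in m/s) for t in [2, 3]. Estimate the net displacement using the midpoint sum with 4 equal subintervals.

-13

Δt = (3 − 2)/4 = 0.25.
Midpoints: 2.125, 2.375, 2.625, 2.875.
v(2.125) = -11.5, v(2.375) = -12.5, v(2.625) = -13.5, v(2.875) = -14.5.
Sum = Δt · [v(2.125) + v(2.375) + v(2.625) + v(2.875)].
Sum = -13.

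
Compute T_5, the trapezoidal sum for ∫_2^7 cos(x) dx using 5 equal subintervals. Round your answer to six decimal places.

-0.230926

Δx = (7 − 2)/5 = 1.
f(2) ≈ -0.416147, f(3) ≈ -0.989992, f(4) ≈ -0.653644, f(5) ≈ 0.283662, f(6) ≈ 0.960170, f(7) ≈ 0.753902.
T_5 = (Δx/2)·[f(x_0) + 2f(x_1) + ... + 2f(x_{4}) + f(x_5)].
Sum ≈ -0.230926.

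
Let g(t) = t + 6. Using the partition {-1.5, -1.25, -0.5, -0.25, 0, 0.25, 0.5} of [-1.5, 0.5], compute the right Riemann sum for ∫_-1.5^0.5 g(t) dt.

Subinterval widths: 0.25, 0.75, 0.25, 0.25, 0.25, 0.25.
Right endpoints: -1.25, -0.5, -0.25, 0, 0.25, 0.5.
g(-1.25) = 4.75, g(-0.5) = 5.5, g(-0.25) = 5.75, g(0) = 6, g(0.25) = 6.25, g(0.5) = 6.5.
Sum = Σ Δt_i · g(t_i).
Sum = 11.4375.

11.4375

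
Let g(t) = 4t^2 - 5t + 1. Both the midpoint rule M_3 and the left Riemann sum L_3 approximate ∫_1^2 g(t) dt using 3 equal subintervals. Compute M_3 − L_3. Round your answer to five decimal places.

M_3 ≈ 2.7962963.
L_3 ≈ 1.7407407.
M_3 − L_3 ≈ 1.05556.

1.05556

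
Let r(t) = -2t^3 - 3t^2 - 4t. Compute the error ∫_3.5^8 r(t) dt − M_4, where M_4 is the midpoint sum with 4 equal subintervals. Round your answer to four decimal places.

-17.7979

Exact integral: ∫_3.5^8 r(t) dt = -2545.59375.
M_4 ≈ -2527.795898.
Error ≈ -2545.59375 − (-2527.795898) ≈ -17.7979.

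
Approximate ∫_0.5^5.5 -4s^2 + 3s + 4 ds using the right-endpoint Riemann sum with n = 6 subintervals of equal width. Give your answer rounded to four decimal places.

Δs = (5.5 − 0.5)/6 = 5/6.
Right endpoints: 4/3, 13/6, 3, 23/6, 14/3, 5.5.
f(4/3) = 8/9, f(13/6) = -149/18, f(3) = -23, f(23/6) = -779/18, f(14/3) = -622/9, f(5.5) = -100.5.
Sum = Δs · [f(4/3) + f(13/6) + f(3) + ...].
Sum ≈ -202.7315.

-202.7315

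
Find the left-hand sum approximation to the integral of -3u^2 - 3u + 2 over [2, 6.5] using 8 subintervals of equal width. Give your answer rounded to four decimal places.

-279.6416

Δu = (6.5 − 2)/8 = 0.5625.
Left endpoints: 2, 2.5625, 3.125, 3.6875, 4.25, 4.8125, 5.375, 5.9375.
f(2) = -16, f(2.5625) = -25.38671875, f(3.125) = -36.671875, f(3.6875) = -49.85546875, f(4.25) = -64.9375, f(4.8125) = -81.91796875, f(5.375) = -100.796875, f(5.9375) = -121.57421875.
Sum = Δu · [f(2) + f(2.5625) + f(3.125) + ...].
Sum ≈ -279.6416.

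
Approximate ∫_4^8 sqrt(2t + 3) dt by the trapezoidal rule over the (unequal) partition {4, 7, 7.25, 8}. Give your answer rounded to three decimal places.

15.401

Subinterval widths: 3, 0.25, 0.75.
f(4) ≈ 3.317, f(7) ≈ 4.123, f(7.25) ≈ 4.183, f(8) ≈ 4.359.
On each subinterval the trapezoid contributes (Δt_i/2)·[f(t_{i-1}) + f(t_i)].
Sum ≈ 15.401.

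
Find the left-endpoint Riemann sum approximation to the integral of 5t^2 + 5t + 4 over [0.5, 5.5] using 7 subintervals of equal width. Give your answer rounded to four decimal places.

311.7092

Δt = (5.5 − 0.5)/7 = 5/7.
Left endpoints: 0.5, 17/14, 27/14, 37/14, 47/14, 57/14, 67/14.
f(0.5) = 7.75, f(17/14) = 3419/196, f(27/14) = 6319/196, f(37/14) = 10219/196, f(47/14) = 15119/196, f(57/14) = 21019/196, f(67/14) = 27919/196.
Sum = Δt · [f(0.5) + f(17/14) + f(27/14) + ...].
Sum ≈ 311.7092.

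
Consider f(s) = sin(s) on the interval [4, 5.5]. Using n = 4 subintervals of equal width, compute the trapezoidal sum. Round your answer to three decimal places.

Δs = (5.5 − 4)/4 = 0.375.
f(4) ≈ -0.757, f(4.375) ≈ -0.944, f(4.75) ≈ -0.999, f(5.125) ≈ -0.916, f(5.5) ≈ -0.706.
T_4 = (Δs/2)·[f(s_0) + 2f(s_1) + 2f(s_2) + 2f(s_3) + f(s_4)].
Sum ≈ -1.346.

-1.346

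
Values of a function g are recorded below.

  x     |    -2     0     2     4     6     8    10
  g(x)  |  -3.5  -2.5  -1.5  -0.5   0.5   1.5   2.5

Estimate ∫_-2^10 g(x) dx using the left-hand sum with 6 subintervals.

-12

Δx = 2.
Sum = 2·[(-3.5) + (-2.5) + (-1.5) + (-0.5) + 0.5 + 1.5] = -12.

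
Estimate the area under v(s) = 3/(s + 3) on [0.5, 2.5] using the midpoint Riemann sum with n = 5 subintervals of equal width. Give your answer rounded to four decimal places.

1.3550

Δs = (2.5 − 0.5)/5 = 0.4.
Midpoints: 0.7, 1.1, 1.5, 1.9, 2.3.
v(0.7) = 30/37, v(1.1) = 30/41, v(1.5) = 2/3, v(1.9) = 30/49, v(2.3) = 30/53.
Sum = Δs · [v(0.7) + v(1.1) + v(1.5) + v(1.9) + v(2.3)].
Sum ≈ 1.3550.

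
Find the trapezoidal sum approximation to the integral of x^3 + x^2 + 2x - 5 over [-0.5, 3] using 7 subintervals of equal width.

21.21875

Δx = (3 − (-0.5))/7 = 0.5.
f(-0.5) = -5.875, f(0) = -5, f(0.5) = -3.625, f(1) = -1, f(1.5) = 3.625, f(2) = 11, f(2.5) = 21.875, f(3) = 37.
T_7 = (Δx/2)·[f(x_0) + 2f(x_1) + ... + 2f(x_{6}) + f(x_7)].
Sum = 21.21875.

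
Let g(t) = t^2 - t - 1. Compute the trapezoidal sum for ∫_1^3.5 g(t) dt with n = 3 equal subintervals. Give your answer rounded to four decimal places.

Δt = (3.5 − 1)/3 = 5/6.
g(1) = -1, g(11/6) = 19/36, g(8/3) = 31/9, g(3.5) = 7.75.
T_3 = (Δt/2)·[g(t_0) + 2g(t_1) + 2g(t_2) + g(t_3)].
Sum ≈ 6.1227.

6.1227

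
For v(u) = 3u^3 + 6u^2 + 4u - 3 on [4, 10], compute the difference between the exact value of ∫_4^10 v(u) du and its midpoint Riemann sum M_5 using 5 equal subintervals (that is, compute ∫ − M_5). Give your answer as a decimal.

Exact integral: ∫_4^10 v(u) du = 9330.
M_5 = 9280.32.
Error = 9330 − 9280.32 = 49.68.

49.68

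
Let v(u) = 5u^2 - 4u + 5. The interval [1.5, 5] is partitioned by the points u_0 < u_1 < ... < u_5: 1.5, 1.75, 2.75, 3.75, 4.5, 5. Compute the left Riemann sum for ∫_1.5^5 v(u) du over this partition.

Subinterval widths: 0.25, 1, 1, 0.75, 0.5.
Left endpoints: 1.5, 1.75, 2.75, 3.75, 4.5.
v(1.5) = 10.25, v(1.75) = 13.3125, v(2.75) = 31.8125, v(3.75) = 60.3125, v(4.5) = 88.25.
Sum = Σ Δu_i · v(u_i).
Sum = 137.046875.

137.046875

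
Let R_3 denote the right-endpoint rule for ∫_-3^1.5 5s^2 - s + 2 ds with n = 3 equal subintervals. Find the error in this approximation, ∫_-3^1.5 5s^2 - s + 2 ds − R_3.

20.25

Exact integral: ∫_-3^1.5 f(s) ds = 63.
R_3 = 42.75.
Error = 63 − 42.75 = 20.25.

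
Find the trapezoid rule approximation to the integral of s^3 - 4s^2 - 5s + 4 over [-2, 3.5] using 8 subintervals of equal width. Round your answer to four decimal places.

-33.7009

Δs = (3.5 − (-2))/8 = 0.6875.
f(-2) = -10, f(-1.3125) = 5779/4096, f(-0.625) = 2723/512, f(0.0625) = 15041/4096, f(0.75) = -1.578125, f(1.4375) = -34745/4096, f(2.125) = -7727/512, f(2.8125) = -79691/4096, f(3.5) = -19.625.
T_8 = (Δs/2)·[f(s_0) + 2f(s_1) + ... + 2f(s_{7}) + f(s_8)].
Sum ≈ -33.7009.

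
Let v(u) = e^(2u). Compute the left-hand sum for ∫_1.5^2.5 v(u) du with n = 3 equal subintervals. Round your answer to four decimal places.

Δu = (2.5 − 1.5)/3 = 1/3.
Left endpoints: 1.5, 11/6, 13/6.
v(1.5) ≈ 20.0855, v(11/6) ≈ 39.1213, v(13/6) ≈ 76.1979.
Sum = Δu · [v(1.5) + v(11/6) + v(13/6)].
Sum ≈ 45.1349.

45.1349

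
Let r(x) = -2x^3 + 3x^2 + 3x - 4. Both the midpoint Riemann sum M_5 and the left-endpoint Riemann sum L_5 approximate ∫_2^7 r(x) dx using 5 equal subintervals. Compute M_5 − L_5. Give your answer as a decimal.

M_5 = -800.
L_5 = -570.
M_5 − L_5 = -230.

-230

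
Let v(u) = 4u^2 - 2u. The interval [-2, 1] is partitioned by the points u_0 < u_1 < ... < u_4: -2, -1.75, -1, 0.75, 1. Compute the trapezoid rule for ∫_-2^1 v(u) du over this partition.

18.875

Subinterval widths: 0.25, 0.75, 1.75, 0.25.
v(-2) = 20, v(-1.75) = 15.75, v(-1) = 6, v(0.75) = 0.75, v(1) = 2.
On each subinterval the trapezoid contributes (Δu_i/2)·[v(u_{i-1}) + v(u_i)].
Sum = 18.875.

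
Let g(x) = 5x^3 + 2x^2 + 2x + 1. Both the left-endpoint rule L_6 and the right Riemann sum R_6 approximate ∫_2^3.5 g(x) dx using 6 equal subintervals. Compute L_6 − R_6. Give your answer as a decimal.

L_6 = 177.01953125.
R_6 = 225.48828125.
L_6 − R_6 = -48.46875.

-48.46875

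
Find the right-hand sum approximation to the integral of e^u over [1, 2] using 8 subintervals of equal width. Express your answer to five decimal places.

Δu = (2 − 1)/8 = 0.125.
Right endpoints: 1.125, 1.25, 1.375, 1.5, 1.625, 1.75, 1.875, 2.
f(1.125) ≈ 3.08022, f(1.25) ≈ 3.49034, f(1.375) ≈ 3.95508, f(1.5) ≈ 4.48169, f(1.625) ≈ 5.07842, f(1.75) ≈ 5.75460, f(1.875) ≈ 6.52082, f(2) ≈ 7.38906.
Sum = Δu · [f(1.125) + f(1.25) + f(1.375) + ...].
Sum ≈ 4.96878.

4.96878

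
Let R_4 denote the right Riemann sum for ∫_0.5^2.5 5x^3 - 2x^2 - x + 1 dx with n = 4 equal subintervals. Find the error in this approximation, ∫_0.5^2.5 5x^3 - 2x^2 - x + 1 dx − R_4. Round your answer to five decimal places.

-17.58333

Exact integral: ∫_0.5^2.5 f(x) dx ≈ 37.4166667.
R_4 = 55.
Error ≈ 37.4166667 − 55 ≈ -17.58333.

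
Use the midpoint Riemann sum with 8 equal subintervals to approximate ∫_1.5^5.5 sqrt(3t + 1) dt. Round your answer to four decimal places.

Δt = (5.5 − 1.5)/8 = 0.5.
Midpoints: 1.75, 2.25, 2.75, 3.25, 3.75, 4.25, 4.75, 5.25.
f(1.75) ≈ 2.5000, f(2.25) ≈ 2.7839, f(2.75) ≈ 3.0414, f(3.25) ≈ 3.2787, f(3.75) ≈ 3.5000, f(4.25) ≈ 3.7081, f(4.75) ≈ 3.9051, f(5.25) ≈ 4.0927.
Sum = Δt · [f(1.75) + f(2.25) + f(2.75) + ...].
Sum ≈ 13.4049.

13.4049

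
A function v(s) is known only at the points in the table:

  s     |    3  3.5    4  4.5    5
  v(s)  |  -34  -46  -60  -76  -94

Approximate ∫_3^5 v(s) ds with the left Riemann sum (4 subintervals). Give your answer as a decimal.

-108

Δs = 0.5.
Sum = 0.5·[(-34) + (-46) + (-60) + (-76)] = -108.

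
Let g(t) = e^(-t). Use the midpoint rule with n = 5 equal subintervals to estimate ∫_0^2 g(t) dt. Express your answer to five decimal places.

0.85893

Δt = (2 − 0)/5 = 0.4.
Midpoints: 0.2, 0.6, 1, 1.4, 1.8.
g(0.2) ≈ 0.81873, g(0.6) ≈ 0.54881, g(1) ≈ 0.36788, g(1.4) ≈ 0.24660, g(1.8) ≈ 0.16530.
Sum = Δt · [g(0.2) + g(0.6) + g(1) + g(1.4) + g(1.8)].
Sum ≈ 0.85893.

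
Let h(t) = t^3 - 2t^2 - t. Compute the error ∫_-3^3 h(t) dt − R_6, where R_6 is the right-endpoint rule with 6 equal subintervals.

-22

Exact integral: ∫_-3^3 h(t) dt = -36.
R_6 = -14.
Error = -36 − (-14) = -22.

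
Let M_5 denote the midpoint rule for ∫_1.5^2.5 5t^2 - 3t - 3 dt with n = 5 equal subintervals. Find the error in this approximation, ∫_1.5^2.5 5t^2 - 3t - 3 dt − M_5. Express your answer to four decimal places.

Exact integral: ∫_1.5^2.5 f(t) dt ≈ 11.416667.
M_5 = 11.4.
Error ≈ 11.416667 − 11.4 ≈ 0.0167.

0.0167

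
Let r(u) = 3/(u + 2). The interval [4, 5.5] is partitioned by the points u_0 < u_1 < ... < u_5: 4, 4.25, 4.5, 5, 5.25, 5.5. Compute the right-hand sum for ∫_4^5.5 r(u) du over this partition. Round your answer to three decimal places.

0.653

Subinterval widths: 0.25, 0.25, 0.5, 0.25, 0.25.
Right endpoints: 4.25, 4.5, 5, 5.25, 5.5.
r(4.25) = 0.48, r(4.5) = 6/13, r(5) = 3/7, r(5.25) = 12/29, r(5.5) = 0.4.
Sum = Σ Δu_i · r(u_i).
Sum ≈ 0.653.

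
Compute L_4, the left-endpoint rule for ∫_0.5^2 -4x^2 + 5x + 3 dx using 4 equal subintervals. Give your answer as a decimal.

4.640625

Δx = (2 − 0.5)/4 = 0.375.
Left endpoints: 0.5, 0.875, 1.25, 1.625.
f(0.5) = 4.5, f(0.875) = 4.3125, f(1.25) = 3, f(1.625) = 0.5625.
Sum = Δx · [f(0.5) + f(0.875) + f(1.25) + f(1.625)].
Sum = 4.640625.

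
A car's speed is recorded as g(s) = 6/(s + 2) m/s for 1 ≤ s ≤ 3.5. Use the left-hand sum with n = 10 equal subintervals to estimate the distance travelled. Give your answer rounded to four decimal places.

3.7529

Δs = (3.5 − 1)/10 = 0.25.
Left endpoints: 1, 1.25, 1.5, 1.75, 2, 2.25, 2.5, 2.75, 3, 3.25.
g(1) = 2, g(1.25) = 24/13, g(1.5) = 12/7, g(1.75) = 1.6, g(2) = 1.5, g(2.25) = 24/17, g(2.5) = 4/3, g(2.75) = 24/19, g(3) = 1.2, g(3.25) = 8/7.
Sum = Δs · [g(1) + g(1.25) + g(1.5) + ...].
Sum ≈ 3.7529.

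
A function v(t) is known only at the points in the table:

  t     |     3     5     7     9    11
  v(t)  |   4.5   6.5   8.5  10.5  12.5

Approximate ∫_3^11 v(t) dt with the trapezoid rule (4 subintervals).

68

Δt = 2.
T_4 = (2/2)·[4.5 + 2·6.5 + 2·8.5 + 2·10.5 + 12.5] = 68.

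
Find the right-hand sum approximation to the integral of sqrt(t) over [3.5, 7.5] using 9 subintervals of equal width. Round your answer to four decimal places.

Δt = (7.5 − 3.5)/9 = 4/9.
Right endpoints: 71/18, 79/18, 29/6, 95/18, 103/18, 37/6, 119/18, 127/18, 7.5.
f(71/18) ≈ 1.9861, f(79/18) ≈ 2.0950, f(29/6) ≈ 2.1985, f(95/18) ≈ 2.2973, f(103/18) ≈ 2.3921, f(37/6) ≈ 2.4833, f(119/18) ≈ 2.5712, f(127/18) ≈ 2.6562, f(7.5) ≈ 2.7386.
Sum = Δt · [f(71/18) + f(79/18) + f(29/6) + ...].
Sum ≈ 9.5192.

9.5192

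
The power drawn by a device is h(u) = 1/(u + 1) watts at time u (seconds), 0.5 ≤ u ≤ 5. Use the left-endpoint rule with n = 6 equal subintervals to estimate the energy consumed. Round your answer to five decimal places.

Δu = (5 − 0.5)/6 = 0.75.
Left endpoints: 0.5, 1.25, 2, 2.75, 3.5, 4.25.
h(0.5) = 2/3, h(1.25) = 4/9, h(2) = 1/3, h(2.75) = 4/15, h(3.5) = 2/9, h(4.25) = 4/21.
Sum = Δu · [h(0.5) + h(1.25) + h(2) + ...].
Sum ≈ 1.59286.

1.59286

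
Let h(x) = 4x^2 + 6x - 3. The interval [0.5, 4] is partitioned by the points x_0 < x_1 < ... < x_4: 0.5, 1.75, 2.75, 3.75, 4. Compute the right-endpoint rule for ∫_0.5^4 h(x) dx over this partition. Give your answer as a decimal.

Subinterval widths: 1.25, 1, 1, 0.25.
Right endpoints: 1.75, 2.75, 3.75, 4.
h(1.75) = 19.75, h(2.75) = 43.75, h(3.75) = 75.75, h(4) = 85.
Sum = Σ Δx_i · h(x_i).
Sum = 165.4375.

165.4375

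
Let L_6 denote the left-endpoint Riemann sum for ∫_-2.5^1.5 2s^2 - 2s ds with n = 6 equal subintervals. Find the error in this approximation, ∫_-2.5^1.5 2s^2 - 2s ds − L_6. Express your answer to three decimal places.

-5.926

Exact integral: ∫_-2.5^1.5 f(s) ds ≈ 16.66667.
L_6 ≈ 22.59259.
Error ≈ 16.66667 − 22.59259 ≈ -5.926.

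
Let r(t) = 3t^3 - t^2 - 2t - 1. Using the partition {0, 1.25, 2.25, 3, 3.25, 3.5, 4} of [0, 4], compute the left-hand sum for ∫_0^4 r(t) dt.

Subinterval widths: 1.25, 1, 0.75, 0.25, 0.25, 0.5.
Left endpoints: 0, 1.25, 2.25, 3, 3.25, 3.5.
r(0) = -1, r(1.25) = 0.796875, r(2.25) = 23.609375, r(3) = 65, r(3.25) = 84.921875, r(3.5) = 108.375.
Sum = Σ Δt_i · r(t_i).
Sum = 108.921875.

108.921875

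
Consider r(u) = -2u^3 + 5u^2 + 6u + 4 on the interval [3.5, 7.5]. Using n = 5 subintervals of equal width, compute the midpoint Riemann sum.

-721.36

Δu = (7.5 − 3.5)/5 = 0.8.
Midpoints: 3.9, 4.7, 5.5, 6.3, 7.1.
r(3.9) = -15.188, r(4.7) = -64.996, r(5.5) = -144.5, r(6.3) = -259.844, r(7.1) = -417.172.
Sum = Δu · [r(3.9) + r(4.7) + r(5.5) + r(6.3) + r(7.1)].
Sum = -721.36.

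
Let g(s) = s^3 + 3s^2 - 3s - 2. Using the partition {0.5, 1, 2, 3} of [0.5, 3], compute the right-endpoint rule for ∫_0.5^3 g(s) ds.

Subinterval widths: 0.5, 1, 1.
Right endpoints: 1, 2, 3.
g(1) = -1, g(2) = 12, g(3) = 43.
Sum = Σ Δs_i · g(s_i).
Sum = 54.5.

54.5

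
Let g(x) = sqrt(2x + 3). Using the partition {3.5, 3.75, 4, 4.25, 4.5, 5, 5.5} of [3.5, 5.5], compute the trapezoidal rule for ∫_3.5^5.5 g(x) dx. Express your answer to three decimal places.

6.920

Subinterval widths: 0.25, 0.25, 0.25, 0.25, 0.5, 0.5.
g(3.5) ≈ 3.162, g(3.75) ≈ 3.240, g(4) ≈ 3.317, g(4.25) ≈ 3.391, g(4.5) ≈ 3.464, g(5) ≈ 3.606, g(5.5) ≈ 3.742.
On each subinterval the trapezoid contributes (Δx_i/2)·[g(x_{i-1}) + g(x_i)].
Sum ≈ 6.920.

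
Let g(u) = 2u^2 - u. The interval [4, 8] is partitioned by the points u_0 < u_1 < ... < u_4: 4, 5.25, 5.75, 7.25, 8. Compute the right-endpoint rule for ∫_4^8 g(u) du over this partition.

329.34375

Subinterval widths: 1.25, 0.5, 1.5, 0.75.
Right endpoints: 5.25, 5.75, 7.25, 8.
g(5.25) = 49.875, g(5.75) = 60.375, g(7.25) = 97.875, g(8) = 120.
Sum = Σ Δu_i · g(u_i).
Sum = 329.34375.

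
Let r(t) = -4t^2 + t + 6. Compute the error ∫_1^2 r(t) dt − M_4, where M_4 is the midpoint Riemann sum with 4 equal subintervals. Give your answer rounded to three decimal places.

-0.021

Exact integral: ∫_1^2 r(t) dt ≈ -1.83333.
M_4 = -1.8125.
Error ≈ -1.83333 − (-1.8125) ≈ -0.021.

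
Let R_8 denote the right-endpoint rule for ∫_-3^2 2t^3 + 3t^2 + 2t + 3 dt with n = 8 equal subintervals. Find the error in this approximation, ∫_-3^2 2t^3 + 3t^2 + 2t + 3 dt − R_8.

-20.3125

Exact integral: ∫_-3^2 f(t) dt = 12.5.
R_8 = 32.8125.
Error = 12.5 − 32.8125 = -20.3125.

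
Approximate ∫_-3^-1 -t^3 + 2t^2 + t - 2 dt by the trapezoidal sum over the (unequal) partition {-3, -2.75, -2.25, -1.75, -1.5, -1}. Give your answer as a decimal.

Subinterval widths: 0.25, 0.5, 0.5, 0.25, 0.5.
f(-3) = 40, f(-2.75) = 31.171875, f(-2.25) = 17.265625, f(-1.75) = 7.734375, f(-1.5) = 4.375, f(-1) = 0.
On each subinterval the trapezoid contributes (Δt_i/2)·[f(t_{i-1}) + f(t_i)].
Sum = 29.86328125.

29.86328125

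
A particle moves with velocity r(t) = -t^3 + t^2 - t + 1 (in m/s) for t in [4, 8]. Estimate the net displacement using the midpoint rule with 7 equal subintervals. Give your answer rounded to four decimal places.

-828.8163

Δt = (8 − 4)/7 = 4/7.
Midpoints: 30/7, 34/7, 38/7, 6, 46/7, 50/7, 54/7.
r(30/7) = -21827/343, r(34/7) = -32535/343, r(38/7) = -46283/343, r(6) = -185, r(46/7) = -84435/343, r(50/7) = -109607/343, r(54/7) = -139355/343.
Sum = Δt · [r(30/7) + r(34/7) + r(38/7) + ...].
Sum ≈ -828.8163.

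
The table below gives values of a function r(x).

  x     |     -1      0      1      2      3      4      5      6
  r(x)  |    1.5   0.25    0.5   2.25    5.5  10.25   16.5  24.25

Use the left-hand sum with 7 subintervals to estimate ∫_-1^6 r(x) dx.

Δx = 1.
Sum = 1·[1.5 + 0.25 + 0.5 + 2.25 + 5.5 + 10.25 + 16.5] = 36.75.

36.75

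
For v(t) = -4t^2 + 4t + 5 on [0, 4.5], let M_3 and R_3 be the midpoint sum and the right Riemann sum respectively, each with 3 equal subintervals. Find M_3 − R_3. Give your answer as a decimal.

M_3 = -55.125.
R_3 = -112.5.
M_3 − R_3 = 57.375.

57.375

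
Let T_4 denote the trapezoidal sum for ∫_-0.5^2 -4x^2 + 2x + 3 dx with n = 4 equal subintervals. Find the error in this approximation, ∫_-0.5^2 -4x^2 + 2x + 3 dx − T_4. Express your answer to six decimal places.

Exact integral: ∫_-0.5^2 f(x) dx ≈ 0.41666667.
T_4 = -0.234375.
Error ≈ 0.41666667 − (-0.234375) ≈ 0.651042.

0.651042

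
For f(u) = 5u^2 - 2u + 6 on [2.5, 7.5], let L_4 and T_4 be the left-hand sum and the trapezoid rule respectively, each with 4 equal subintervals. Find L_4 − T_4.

-150

L_4 = 513.59375.
T_4 = 663.59375.
L_4 − T_4 = -150.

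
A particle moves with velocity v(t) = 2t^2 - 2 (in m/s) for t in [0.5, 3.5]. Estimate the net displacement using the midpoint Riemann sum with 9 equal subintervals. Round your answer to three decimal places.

Δt = (3.5 − 0.5)/9 = 1/3.
Midpoints: 2/3, 1, 4/3, 5/3, 2, 7/3, 8/3, 3, 10/3.
v(2/3) = -10/9, v(1) = 0, v(4/3) = 14/9, v(5/3) = 32/9, v(2) = 6, v(7/3) = 80/9, v(8/3) = 110/9, v(3) = 16, v(10/3) = 182/9.
Sum = Δt · [v(2/3) + v(1) + v(4/3) + ...].
Sum ≈ 22.444.

22.444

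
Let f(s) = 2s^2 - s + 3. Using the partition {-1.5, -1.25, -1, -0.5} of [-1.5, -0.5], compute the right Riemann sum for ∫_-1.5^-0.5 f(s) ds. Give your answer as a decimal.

Subinterval widths: 0.25, 0.25, 0.5.
Right endpoints: -1.25, -1, -0.5.
f(-1.25) = 7.375, f(-1) = 6, f(-0.5) = 4.
Sum = Σ Δs_i · f(s_i).
Sum = 5.34375.

5.34375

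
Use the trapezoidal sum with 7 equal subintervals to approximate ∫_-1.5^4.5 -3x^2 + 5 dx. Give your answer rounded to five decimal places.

Δx = (4.5 − (-1.5))/7 = 6/7.
f(-1.5) = -1.75, f(-9/14) = 737/196, f(3/14) = 953/196, f(15/14) = 305/196, f(27/14) = -1207/196, f(39/14) = -3583/196, f(51/14) = -6823/196, f(4.5) = -55.75.
T_7 = (Δx/2)·[f(x_0) + 2f(x_1) + ... + 2f(x_{6}) + f(x_7)].
Sum ≈ -66.70408.

-66.70408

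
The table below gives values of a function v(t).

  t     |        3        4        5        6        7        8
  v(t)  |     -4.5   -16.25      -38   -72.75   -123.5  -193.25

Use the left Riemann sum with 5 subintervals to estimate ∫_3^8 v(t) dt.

-255

Δt = 1.
Sum = 1·[(-4.5) + (-16.25) + (-38) + (-72.75) + (-123.5)] = -255.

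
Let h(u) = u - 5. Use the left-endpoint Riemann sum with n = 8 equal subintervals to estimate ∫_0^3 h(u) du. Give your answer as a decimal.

-11.0625

Δu = (3 − 0)/8 = 0.375.
Left endpoints: 0, 0.375, 0.75, 1.125, 1.5, 1.875, 2.25, 2.625.
h(0) = -5, h(0.375) = -4.625, h(0.75) = -4.25, h(1.125) = -3.875, h(1.5) = -3.5, h(1.875) = -3.125, h(2.25) = -2.75, h(2.625) = -2.375.
Sum = Δu · [h(0) + h(0.375) + h(0.75) + ...].
Sum = -11.0625.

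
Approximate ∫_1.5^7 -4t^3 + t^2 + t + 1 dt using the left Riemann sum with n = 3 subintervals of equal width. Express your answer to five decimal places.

-1210.50926

Δt = (7 − 1.5)/3 = 11/6.
Left endpoints: 1.5, 10/3, 31/6.
f(1.5) = -8.75, f(10/3) = -3583/27, f(31/6) = -56033/108.
Sum = Δt · [f(1.5) + f(10/3) + f(31/6)].
Sum ≈ -1210.50926.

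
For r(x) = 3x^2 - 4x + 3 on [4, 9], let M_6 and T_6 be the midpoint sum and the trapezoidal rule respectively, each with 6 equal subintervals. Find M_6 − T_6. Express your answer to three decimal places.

M_6 ≈ 549.13194.
T_6 ≈ 551.73611.
M_6 − T_6 ≈ -2.604.

-2.604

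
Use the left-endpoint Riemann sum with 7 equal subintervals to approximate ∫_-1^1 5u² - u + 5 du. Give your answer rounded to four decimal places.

13.7551

Δu = (1 − (-1))/7 = 2/7.
Left endpoints: -1, -5/7, -3/7, -1/7, 1/7, 3/7, 5/7.
f(-1) = 11, f(-5/7) = 405/49, f(-3/7) = 311/49, f(-1/7) = 257/49, f(1/7) = 243/49, f(3/7) = 269/49, f(5/7) = 335/49.
Sum = Δu · [f(-1) + f(-5/7) + f(-3/7) + ...].
Sum ≈ 13.7551.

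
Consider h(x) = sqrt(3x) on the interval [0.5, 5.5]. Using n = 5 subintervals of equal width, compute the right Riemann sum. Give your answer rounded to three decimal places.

15.837

Δx = (5.5 − 0.5)/5 = 1.
Right endpoints: 1.5, 2.5, 3.5, 4.5, 5.5.
h(1.5) ≈ 2.121, h(2.5) ≈ 2.739, h(3.5) ≈ 3.240, h(4.5) ≈ 3.674, h(5.5) ≈ 4.062.
Sum = Δx · [h(1.5) + h(2.5) + h(3.5) + h(4.5) + h(5.5)].
Sum ≈ 15.837.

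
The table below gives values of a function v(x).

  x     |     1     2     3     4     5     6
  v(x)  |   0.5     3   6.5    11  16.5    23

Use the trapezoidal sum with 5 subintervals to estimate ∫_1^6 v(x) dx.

48.75

Δx = 1.
T_5 = (1/2)·[0.5 + 2·3 + 2·6.5 + 2·11 + 2·16.5 + 23] = 48.75.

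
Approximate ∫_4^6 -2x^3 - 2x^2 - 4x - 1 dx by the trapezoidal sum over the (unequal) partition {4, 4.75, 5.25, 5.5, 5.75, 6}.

-666.265625

Subinterval widths: 0.75, 0.5, 0.25, 0.25, 0.25.
f(4) = -177, f(4.75) = -279.46875, f(5.25) = -366.53125, f(5.5) = -416.25, f(5.75) = -470.34375, f(6) = -529.
On each subinterval the trapezoid contributes (Δx_i/2)·[f(x_{i-1}) + f(x_i)].
Sum = -666.265625.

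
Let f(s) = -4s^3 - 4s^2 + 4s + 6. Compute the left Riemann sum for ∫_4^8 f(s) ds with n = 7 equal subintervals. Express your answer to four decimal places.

Δs = (8 − 4)/7 = 4/7.
Left endpoints: 4, 32/7, 36/7, 40/7, 44/7, 48/7, 52/7.
f(4) = -298, f(32/7) = -151414/343, f(36/7) = -213798/343, f(40/7) = -290902/343, f(44/7) = -384262/343, f(48/7) = -495414/343, f(52/7) = -625894/343.
Sum = Δs · [f(4) + f(32/7) + f(36/7) + ...].
Sum ≈ -3771.5918.

-3771.5918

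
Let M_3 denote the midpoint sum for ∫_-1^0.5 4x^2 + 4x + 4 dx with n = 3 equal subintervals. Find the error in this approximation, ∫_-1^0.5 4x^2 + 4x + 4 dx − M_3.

0.125

Exact integral: ∫_-1^0.5 f(x) dx = 6.
M_3 = 5.875.
Error = 6 − 5.875 = 0.125.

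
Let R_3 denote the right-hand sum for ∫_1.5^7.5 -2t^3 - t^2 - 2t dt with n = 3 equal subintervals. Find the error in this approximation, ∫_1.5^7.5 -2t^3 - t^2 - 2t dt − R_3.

Exact integral: ∫_1.5^7.5 f(t) dt = -1773.
R_3 = -2788.
Error = -1773 − (-2788) = 1015.

1015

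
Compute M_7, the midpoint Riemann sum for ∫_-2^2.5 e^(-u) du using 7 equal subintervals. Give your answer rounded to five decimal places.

7.18265

Δu = (2.5 − (-2))/7 = 9/14.
Midpoints: -47/28, -29/28, -11/28, 0.25, 25/28, 43/28, 61/28.
f(-47/28) ≈ 5.35790, f(-29/28) ≈ 2.81712, f(-11/28) ≈ 1.48121, f(0.25) ≈ 0.77880, f(25/28) ≈ 0.40948, f(43/28) ≈ 0.21530, f(61/28) ≈ 0.11320.
Sum = Δu · [f(-47/28) + f(-29/28) + f(-11/28) + ...].
Sum ≈ 7.18265.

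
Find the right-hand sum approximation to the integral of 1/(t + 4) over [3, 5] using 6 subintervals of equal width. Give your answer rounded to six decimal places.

0.246098

Δt = (5 − 3)/6 = 1/3.
Right endpoints: 10/3, 11/3, 4, 13/3, 14/3, 5.
f(10/3) = 3/22, f(11/3) = 3/23, f(4) = 0.125, f(13/3) = 0.12, f(14/3) = 3/26, f(5) = 1/9.
Sum = Δt · [f(10/3) + f(11/3) + f(4) + ...].
Sum ≈ 0.246098.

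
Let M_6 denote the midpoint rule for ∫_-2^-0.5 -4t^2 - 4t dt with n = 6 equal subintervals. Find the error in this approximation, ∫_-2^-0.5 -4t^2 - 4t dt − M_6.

-0.03125

Exact integral: ∫_-2^-0.5 f(t) dt = -3.
M_6 = -2.96875.
Error = -3 − (-2.96875) = -0.03125.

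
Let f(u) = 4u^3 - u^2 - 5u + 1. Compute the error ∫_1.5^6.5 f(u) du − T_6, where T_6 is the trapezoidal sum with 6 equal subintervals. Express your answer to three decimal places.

-27.199

Exact integral: ∫_1.5^6.5 f(u) du ≈ 1594.58333.
T_6 ≈ 1621.78241.
Error ≈ 1594.58333 − 1621.78241 ≈ -27.199.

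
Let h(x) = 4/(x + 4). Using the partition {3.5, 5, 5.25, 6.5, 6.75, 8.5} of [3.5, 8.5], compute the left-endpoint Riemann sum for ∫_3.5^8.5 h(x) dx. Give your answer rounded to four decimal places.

Subinterval widths: 1.5, 0.25, 1.25, 0.25, 1.75.
Left endpoints: 3.5, 5, 5.25, 6.5, 6.75.
h(3.5) = 8/15, h(5) = 4/9, h(5.25) = 16/37, h(6.5) = 8/21, h(6.75) = 16/43.
Sum = Σ Δx_i · h(x_i).
Sum ≈ 2.1981.

2.1981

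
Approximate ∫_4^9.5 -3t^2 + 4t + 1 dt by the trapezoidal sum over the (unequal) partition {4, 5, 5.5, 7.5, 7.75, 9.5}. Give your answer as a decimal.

-646.625

Subinterval widths: 1, 0.5, 2, 0.25, 1.75.
f(4) = -31, f(5) = -54, f(5.5) = -67.75, f(7.5) = -137.75, f(7.75) = -148.1875, f(9.5) = -231.75.
On each subinterval the trapezoid contributes (Δt_i/2)·[f(t_{i-1}) + f(t_i)].
Sum = -646.625.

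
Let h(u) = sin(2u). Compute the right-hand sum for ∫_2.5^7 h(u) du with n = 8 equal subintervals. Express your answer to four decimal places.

0.6139

Δu = (7 − 2.5)/8 = 0.5625.
Right endpoints: 3.0625, 3.625, 4.1875, 4.75, 5.3125, 5.875, 6.4375, 7.
h(3.0625) ≈ -0.1575, h(3.625) ≈ 0.8231, h(4.1875) ≈ 0.8673, h(4.75) ≈ -0.0752, h(5.3125) ≈ -0.9321, h(5.875) ≈ -0.7287, h(6.4375) ≈ 0.3038, h(7) ≈ 0.9906.
Sum = Δu · [h(3.0625) + h(3.625) + h(4.1875) + ...].
Sum ≈ 0.6139.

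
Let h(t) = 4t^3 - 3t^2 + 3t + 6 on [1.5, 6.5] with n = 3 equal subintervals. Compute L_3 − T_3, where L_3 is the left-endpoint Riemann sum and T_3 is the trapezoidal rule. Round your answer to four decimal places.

-816.6667

L_3 = 886.25.
T_3 ≈ 1702.916667.
L_3 − T_3 ≈ -816.6667.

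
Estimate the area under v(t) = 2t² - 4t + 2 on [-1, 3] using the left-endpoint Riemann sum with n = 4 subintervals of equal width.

12

Δt = (3 − (-1))/4 = 1.
Left endpoints: -1, 0, 1, 2.
v(-1) = 8, v(0) = 2, v(1) = 0, v(2) = 2.
Sum = Δt · [v(-1) + v(0) + v(1) + v(2)].
Sum = 12.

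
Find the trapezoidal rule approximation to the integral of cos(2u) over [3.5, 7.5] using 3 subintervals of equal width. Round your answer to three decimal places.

-0.001

Δu = (7.5 − 3.5)/3 = 4/3.
f(3.5) ≈ 0.754, f(29/6) ≈ -0.971, f(37/6) ≈ 0.973, f(7.5) ≈ -0.760.
T_3 = (Δu/2)·[f(u_0) + 2f(u_1) + 2f(u_2) + f(u_3)].
Sum ≈ -0.001.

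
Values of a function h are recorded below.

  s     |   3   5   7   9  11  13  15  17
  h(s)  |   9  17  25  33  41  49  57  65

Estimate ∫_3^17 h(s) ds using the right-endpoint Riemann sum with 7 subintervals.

Δs = 2.
Sum = 2·[17 + 25 + 33 + 41 + 49 + 57 + 65] = 574.

574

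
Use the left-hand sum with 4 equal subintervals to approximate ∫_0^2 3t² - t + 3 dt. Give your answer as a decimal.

9.75

Δt = (2 − 0)/4 = 0.5.
Left endpoints: 0, 0.5, 1, 1.5.
f(0) = 3, f(0.5) = 3.25, f(1) = 5, f(1.5) = 8.25.
Sum = Δt · [f(0) + f(0.5) + f(1) + f(1.5)].
Sum = 9.75.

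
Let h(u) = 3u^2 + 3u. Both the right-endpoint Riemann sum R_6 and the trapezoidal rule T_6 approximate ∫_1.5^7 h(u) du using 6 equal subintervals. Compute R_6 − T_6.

R_6 ≈ 483.904514.
T_6 ≈ 412.060764.
R_6 − T_6 = 71.84375.

71.84375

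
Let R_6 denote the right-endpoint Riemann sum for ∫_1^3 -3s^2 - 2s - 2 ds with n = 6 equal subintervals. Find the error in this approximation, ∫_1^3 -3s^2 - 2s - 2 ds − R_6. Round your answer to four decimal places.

4.7778

Exact integral: ∫_1^3 f(s) ds = -38.
R_6 ≈ -42.777778.
Error ≈ -38 − (-42.777778) ≈ 4.7778.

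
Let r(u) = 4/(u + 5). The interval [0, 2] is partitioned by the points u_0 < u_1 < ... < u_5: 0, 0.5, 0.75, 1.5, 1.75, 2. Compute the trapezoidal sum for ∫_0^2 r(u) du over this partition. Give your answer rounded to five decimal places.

1.34782

Subinterval widths: 0.5, 0.25, 0.75, 0.25, 0.25.
r(0) = 0.8, r(0.5) = 8/11, r(0.75) = 16/23, r(1.5) = 8/13, r(1.75) = 16/27, r(2) = 4/7.
On each subinterval the trapezoid contributes (Δu_i/2)·[r(u_{i-1}) + r(u_i)].
Sum ≈ 1.34782.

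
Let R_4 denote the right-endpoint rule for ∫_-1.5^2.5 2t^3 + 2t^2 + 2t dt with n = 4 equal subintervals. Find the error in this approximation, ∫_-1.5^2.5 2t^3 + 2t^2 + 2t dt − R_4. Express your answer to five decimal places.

-30.33333

Exact integral: ∫_-1.5^2.5 f(t) dt ≈ 33.6666667.
R_4 = 64.
Error ≈ 33.6666667 − 64 ≈ -30.33333.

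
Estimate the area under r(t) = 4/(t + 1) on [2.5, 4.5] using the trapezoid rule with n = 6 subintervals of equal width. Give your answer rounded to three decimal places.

Δt = (4.5 − 2.5)/6 = 1/3.
r(2.5) = 8/7, r(17/6) = 24/23, r(19/6) = 0.96, r(3.5) = 8/9, r(23/6) = 24/29, r(25/6) = 24/31, r(4.5) = 8/11.
T_6 = (Δt/2)·[r(t_0) + 2r(t_1) + ... + 2r(t_{5}) + r(t_6)].
Sum ≈ 1.810.

1.810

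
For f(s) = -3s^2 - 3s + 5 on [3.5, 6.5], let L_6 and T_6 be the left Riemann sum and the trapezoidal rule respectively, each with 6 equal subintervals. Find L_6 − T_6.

L_6 = -237.375.
T_6 = -262.125.
L_6 − T_6 = 24.75.

24.75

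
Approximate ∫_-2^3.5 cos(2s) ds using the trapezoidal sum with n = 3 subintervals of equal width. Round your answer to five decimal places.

Δs = (3.5 − (-2))/3 = 11/6.
f(-2) ≈ -0.65364, f(-1/6) ≈ 0.94496, f(5/3) ≈ -0.98167, f(3.5) ≈ 0.75390.
T_3 = (Δs/2)·[f(s_0) + 2f(s_1) + 2f(s_2) + f(s_3)].
Sum ≈ 0.02459.

0.02459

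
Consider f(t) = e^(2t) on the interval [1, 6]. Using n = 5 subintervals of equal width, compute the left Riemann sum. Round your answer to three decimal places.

Δt = (6 − 1)/5 = 1.
Left endpoints: 1, 2, 3, 4, 5.
f(1) ≈ 7.389, f(2) ≈ 54.598, f(3) ≈ 403.429, f(4) ≈ 2980.958, f(5) ≈ 22026.466.
Sum = Δt · [f(1) + f(2) + f(3) + f(4) + f(5)].
Sum ≈ 25472.840.

25472.840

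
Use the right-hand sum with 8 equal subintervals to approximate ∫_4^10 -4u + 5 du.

Δu = (10 − 4)/8 = 0.75.
Right endpoints: 4.75, 5.5, 6.25, 7, 7.75, 8.5, 9.25, 10.
f(4.75) = -14, f(5.5) = -17, f(6.25) = -20, f(7) = -23, f(7.75) = -26, f(8.5) = -29, f(9.25) = -32, f(10) = -35.
Sum = Δu · [f(4.75) + f(5.5) + f(6.25) + ...].
Sum = -147.

-147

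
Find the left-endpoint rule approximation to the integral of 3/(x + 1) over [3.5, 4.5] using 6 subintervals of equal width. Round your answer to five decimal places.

0.61223

Δx = (4.5 − 3.5)/6 = 1/6.
Left endpoints: 3.5, 11/3, 23/6, 4, 25/6, 13/3.
f(3.5) = 2/3, f(11/3) = 9/14, f(23/6) = 18/29, f(4) = 0.6, f(25/6) = 18/31, f(13/3) = 0.5625.
Sum = Δx · [f(3.5) + f(11/3) + f(23/6) + ...].
Sum ≈ 0.61223.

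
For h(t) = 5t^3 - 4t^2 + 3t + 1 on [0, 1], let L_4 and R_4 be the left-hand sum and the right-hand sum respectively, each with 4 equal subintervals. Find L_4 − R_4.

L_4 = 1.953125.
R_4 = 2.953125.
L_4 − R_4 = -1.

-1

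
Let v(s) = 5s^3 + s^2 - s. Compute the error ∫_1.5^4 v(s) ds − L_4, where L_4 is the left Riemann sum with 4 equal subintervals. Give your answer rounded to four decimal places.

Exact integral: ∫_1.5^4 v(s) ds ≈ 327.005208.
L_4 ≈ 235.639648.
Error ≈ 327.005208 − 235.639648 ≈ 91.3656.

91.3656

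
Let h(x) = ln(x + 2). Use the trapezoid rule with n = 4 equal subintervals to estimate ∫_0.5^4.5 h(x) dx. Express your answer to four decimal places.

Δx = (4.5 − 0.5)/4 = 1.
h(0.5) ≈ 0.9163, h(1.5) ≈ 1.2528, h(2.5) ≈ 1.5041, h(3.5) ≈ 1.7047, h(4.5) ≈ 1.8718.
T_4 = (Δx/2)·[h(x_0) + 2h(x_1) + 2h(x_2) + 2h(x_3) + h(x_4)].
Sum ≈ 5.8556.

5.8556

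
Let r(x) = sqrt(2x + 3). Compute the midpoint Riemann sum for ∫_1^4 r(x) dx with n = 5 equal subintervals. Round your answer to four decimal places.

Δx = (4 − 1)/5 = 0.6.
Midpoints: 1.3, 1.9, 2.5, 3.1, 3.7.
r(1.3) ≈ 2.3664, r(1.9) ≈ 2.6077, r(2.5) ≈ 2.8284, r(3.1) ≈ 3.0332, r(3.7) ≈ 3.2249.
Sum = Δx · [r(1.3) + r(1.9) + r(2.5) + r(3.1) + r(3.7)].
Sum ≈ 8.4364.

8.4364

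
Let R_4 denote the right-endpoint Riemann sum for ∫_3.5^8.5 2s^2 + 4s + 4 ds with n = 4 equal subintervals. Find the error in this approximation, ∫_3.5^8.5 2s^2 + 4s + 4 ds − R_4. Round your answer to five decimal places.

Exact integral: ∫_3.5^8.5 f(s) ds ≈ 520.8333333.
R_4 = 610.9375.
Error ≈ 520.8333333 − 610.9375 ≈ -90.10417.

-90.10417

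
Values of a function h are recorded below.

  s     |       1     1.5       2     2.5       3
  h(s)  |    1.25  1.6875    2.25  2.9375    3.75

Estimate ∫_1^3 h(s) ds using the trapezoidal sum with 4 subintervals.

4.6875

Δs = 0.5.
T_4 = (0.5/2)·[1.25 + 2·1.6875 + 2·2.25 + 2·2.9375 + 3.75] = 4.6875.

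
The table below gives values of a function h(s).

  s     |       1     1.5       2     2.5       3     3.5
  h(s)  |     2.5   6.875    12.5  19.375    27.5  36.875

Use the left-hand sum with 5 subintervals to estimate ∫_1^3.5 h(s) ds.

34.375

Δs = 0.5.
Sum = 0.5·[2.5 + 6.875 + 12.5 + 19.375 + 27.5] = 34.375.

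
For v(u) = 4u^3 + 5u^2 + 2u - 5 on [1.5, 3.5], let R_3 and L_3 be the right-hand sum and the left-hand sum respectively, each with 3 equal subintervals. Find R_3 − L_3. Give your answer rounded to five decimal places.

141.33333

R_3 ≈ 286.6851852.
L_3 ≈ 145.3518519.
R_3 − L_3 ≈ 141.33333.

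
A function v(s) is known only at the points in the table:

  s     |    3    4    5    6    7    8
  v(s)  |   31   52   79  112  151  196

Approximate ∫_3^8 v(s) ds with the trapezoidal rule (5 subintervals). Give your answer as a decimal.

Δs = 1.
T_5 = (1/2)·[31 + 2·52 + 2·79 + 2·112 + 2·151 + 196] = 507.5.

507.5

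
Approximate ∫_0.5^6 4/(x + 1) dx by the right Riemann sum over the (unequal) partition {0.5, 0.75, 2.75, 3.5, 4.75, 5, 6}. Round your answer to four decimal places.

Subinterval widths: 0.25, 2, 0.75, 1.25, 0.25, 1.
Right endpoints: 0.75, 2.75, 3.5, 4.75, 5, 6.
f(0.75) = 16/7, f(2.75) = 16/15, f(3.5) = 8/9, f(4.75) = 16/23, f(5) = 2/3, f(6) = 4/7.
Sum = Σ Δx_i · f(x_i).
Sum ≈ 4.9791.

4.9791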